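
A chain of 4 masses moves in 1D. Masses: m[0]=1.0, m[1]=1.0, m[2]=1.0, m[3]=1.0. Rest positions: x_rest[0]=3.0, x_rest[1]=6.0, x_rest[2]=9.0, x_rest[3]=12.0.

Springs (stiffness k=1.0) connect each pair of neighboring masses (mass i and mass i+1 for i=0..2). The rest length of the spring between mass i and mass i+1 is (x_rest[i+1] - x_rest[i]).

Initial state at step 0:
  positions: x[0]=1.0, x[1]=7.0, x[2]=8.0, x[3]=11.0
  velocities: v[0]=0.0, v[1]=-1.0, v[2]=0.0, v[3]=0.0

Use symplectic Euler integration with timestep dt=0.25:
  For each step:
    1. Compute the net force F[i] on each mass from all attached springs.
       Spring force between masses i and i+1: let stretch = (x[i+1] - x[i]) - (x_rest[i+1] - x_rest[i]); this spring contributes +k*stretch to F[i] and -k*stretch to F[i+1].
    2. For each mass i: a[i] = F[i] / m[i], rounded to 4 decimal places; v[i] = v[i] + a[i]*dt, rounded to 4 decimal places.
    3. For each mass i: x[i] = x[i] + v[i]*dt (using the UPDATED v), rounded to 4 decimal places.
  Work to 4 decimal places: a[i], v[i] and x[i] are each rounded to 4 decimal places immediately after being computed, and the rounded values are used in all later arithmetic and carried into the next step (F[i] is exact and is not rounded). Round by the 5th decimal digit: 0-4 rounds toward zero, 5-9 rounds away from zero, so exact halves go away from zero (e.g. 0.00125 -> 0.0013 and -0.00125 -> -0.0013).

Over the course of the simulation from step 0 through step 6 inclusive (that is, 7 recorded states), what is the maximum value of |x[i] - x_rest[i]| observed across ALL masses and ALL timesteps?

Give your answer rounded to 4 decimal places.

Step 0: x=[1.0000 7.0000 8.0000 11.0000] v=[0.0000 -1.0000 0.0000 0.0000]
Step 1: x=[1.1875 6.4375 8.1250 11.0000] v=[0.7500 -2.2500 0.5000 0.0000]
Step 2: x=[1.5156 5.6524 8.3242 11.0078] v=[1.3125 -3.1406 0.7969 0.0313]
Step 3: x=[1.9148 4.7757 8.5242 11.0354] v=[1.5967 -3.5069 0.7999 0.1104]
Step 4: x=[2.3053 3.9545 8.6469 11.0936] v=[1.5619 -3.2850 0.4906 0.2326]
Step 5: x=[2.6114 3.3235 8.6292 11.1863] v=[1.2242 -2.5242 -0.0708 0.3709]
Step 6: x=[2.7745 2.9796 8.4397 11.3067] v=[0.6522 -1.3758 -0.7580 0.4816]
Max displacement = 3.0204

Answer: 3.0204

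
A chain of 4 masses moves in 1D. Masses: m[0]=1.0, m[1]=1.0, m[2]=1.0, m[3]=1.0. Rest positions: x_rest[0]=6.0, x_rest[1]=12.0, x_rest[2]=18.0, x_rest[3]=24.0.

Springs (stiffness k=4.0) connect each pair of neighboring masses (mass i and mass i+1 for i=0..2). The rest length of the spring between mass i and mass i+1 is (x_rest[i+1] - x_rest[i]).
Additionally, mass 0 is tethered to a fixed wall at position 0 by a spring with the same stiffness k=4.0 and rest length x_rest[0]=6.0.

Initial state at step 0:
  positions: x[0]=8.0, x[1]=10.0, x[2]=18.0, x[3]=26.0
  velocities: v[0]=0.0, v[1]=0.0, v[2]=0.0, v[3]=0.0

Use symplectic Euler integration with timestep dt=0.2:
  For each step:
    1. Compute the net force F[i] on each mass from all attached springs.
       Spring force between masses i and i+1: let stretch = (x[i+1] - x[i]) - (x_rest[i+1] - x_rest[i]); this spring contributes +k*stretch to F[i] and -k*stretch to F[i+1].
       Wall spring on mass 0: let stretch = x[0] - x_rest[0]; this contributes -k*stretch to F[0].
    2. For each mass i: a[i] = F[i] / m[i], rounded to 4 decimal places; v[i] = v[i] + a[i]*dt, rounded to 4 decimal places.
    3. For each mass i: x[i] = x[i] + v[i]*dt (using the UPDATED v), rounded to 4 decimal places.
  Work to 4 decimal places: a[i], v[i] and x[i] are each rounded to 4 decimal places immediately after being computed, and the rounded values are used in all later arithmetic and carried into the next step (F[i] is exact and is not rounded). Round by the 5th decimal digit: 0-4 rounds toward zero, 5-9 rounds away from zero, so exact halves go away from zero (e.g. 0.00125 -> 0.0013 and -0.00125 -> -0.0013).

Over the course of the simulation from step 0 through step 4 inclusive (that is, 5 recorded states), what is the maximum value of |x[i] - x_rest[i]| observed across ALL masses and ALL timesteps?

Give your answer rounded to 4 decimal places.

Step 0: x=[8.0000 10.0000 18.0000 26.0000] v=[0.0000 0.0000 0.0000 0.0000]
Step 1: x=[7.0400 10.9600 18.0000 25.6800] v=[-4.8000 4.8000 0.0000 -1.6000]
Step 2: x=[5.5808 12.4192 18.1024 25.0912] v=[-7.2960 7.2960 0.5120 -2.9440]
Step 3: x=[4.3228 13.6936 18.4137 24.3442] v=[-6.2899 6.3718 1.5565 -3.7350]
Step 4: x=[3.8725 14.2238 18.9187 23.6083] v=[-2.2515 2.6512 2.5248 -3.6794]
Max displacement = 2.2238

Answer: 2.2238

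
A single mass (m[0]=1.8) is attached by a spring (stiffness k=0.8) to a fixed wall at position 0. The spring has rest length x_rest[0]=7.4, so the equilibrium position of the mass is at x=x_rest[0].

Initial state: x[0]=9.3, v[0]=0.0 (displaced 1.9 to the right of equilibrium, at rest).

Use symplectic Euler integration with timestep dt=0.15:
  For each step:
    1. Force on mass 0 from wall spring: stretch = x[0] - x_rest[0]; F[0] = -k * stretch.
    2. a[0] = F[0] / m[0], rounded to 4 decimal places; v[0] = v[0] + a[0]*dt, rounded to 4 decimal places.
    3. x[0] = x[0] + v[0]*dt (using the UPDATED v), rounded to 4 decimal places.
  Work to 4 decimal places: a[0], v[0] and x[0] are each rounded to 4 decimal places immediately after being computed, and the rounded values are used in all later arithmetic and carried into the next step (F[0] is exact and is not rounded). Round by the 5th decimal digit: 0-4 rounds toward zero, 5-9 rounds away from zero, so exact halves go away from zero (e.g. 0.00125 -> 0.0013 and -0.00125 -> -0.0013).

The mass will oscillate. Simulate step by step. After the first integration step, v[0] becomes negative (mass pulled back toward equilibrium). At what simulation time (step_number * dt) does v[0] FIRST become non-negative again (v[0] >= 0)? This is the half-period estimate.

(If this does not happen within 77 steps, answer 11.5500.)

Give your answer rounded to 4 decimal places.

Step 0: x=[9.3000] v=[0.0000]
Step 1: x=[9.2810] v=[-0.1267]
Step 2: x=[9.2432] v=[-0.2521]
Step 3: x=[9.1870] v=[-0.3750]
Step 4: x=[9.1129] v=[-0.4941]
Step 5: x=[9.0217] v=[-0.6083]
Step 6: x=[8.9142] v=[-0.7164]
Step 7: x=[8.7916] v=[-0.8174]
Step 8: x=[8.6551] v=[-0.9102]
Step 9: x=[8.5060] v=[-0.9939]
Step 10: x=[8.3459] v=[-1.0676]
Step 11: x=[8.1763] v=[-1.1307]
Step 12: x=[7.9989] v=[-1.1825]
Step 13: x=[7.8155] v=[-1.2224]
Step 14: x=[7.6280] v=[-1.2501]
Step 15: x=[7.4382] v=[-1.2653]
Step 16: x=[7.2480] v=[-1.2679]
Step 17: x=[7.0593] v=[-1.2578]
Step 18: x=[6.8740] v=[-1.2351]
Step 19: x=[6.6940] v=[-1.2000]
Step 20: x=[6.5211] v=[-1.1529]
Step 21: x=[6.3570] v=[-1.0943]
Step 22: x=[6.2033] v=[-1.0248]
Step 23: x=[6.0616] v=[-0.9450]
Step 24: x=[5.9332] v=[-0.8558]
Step 25: x=[5.8195] v=[-0.7580]
Step 26: x=[5.7216] v=[-0.6526]
Step 27: x=[5.6405] v=[-0.5407]
Step 28: x=[5.5770] v=[-0.4234]
Step 29: x=[5.5317] v=[-0.3019]
Step 30: x=[5.5051] v=[-0.1773]
Step 31: x=[5.4975] v=[-0.0510]
Step 32: x=[5.5089] v=[0.0758]
First v>=0 after going negative at step 32, time=4.8000

Answer: 4.8000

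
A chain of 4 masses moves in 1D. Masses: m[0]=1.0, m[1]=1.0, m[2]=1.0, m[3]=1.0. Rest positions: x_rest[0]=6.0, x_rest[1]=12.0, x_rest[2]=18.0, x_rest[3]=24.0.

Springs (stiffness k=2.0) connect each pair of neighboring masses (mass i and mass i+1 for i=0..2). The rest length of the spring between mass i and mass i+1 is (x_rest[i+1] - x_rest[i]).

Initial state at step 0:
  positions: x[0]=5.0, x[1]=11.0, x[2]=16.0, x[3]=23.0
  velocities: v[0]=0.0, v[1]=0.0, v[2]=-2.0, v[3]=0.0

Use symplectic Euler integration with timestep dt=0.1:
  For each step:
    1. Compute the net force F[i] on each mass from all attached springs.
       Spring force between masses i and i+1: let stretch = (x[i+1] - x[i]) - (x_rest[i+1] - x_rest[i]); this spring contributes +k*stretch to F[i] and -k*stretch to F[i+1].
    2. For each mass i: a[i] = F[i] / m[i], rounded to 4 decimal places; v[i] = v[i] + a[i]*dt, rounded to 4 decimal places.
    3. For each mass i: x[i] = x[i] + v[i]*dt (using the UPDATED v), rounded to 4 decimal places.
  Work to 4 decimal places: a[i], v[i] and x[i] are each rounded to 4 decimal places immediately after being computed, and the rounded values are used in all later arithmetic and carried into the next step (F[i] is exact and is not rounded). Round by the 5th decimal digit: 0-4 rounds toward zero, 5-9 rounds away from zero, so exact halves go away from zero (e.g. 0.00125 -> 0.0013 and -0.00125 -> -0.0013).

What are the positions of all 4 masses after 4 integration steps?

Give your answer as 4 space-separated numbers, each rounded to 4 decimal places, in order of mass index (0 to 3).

Step 0: x=[5.0000 11.0000 16.0000 23.0000] v=[0.0000 0.0000 -2.0000 0.0000]
Step 1: x=[5.0000 10.9800 15.8400 22.9800] v=[0.0000 -0.2000 -1.6000 -0.2000]
Step 2: x=[4.9996 10.9376 15.7256 22.9372] v=[-0.0040 -0.4240 -1.1440 -0.4280]
Step 3: x=[4.9980 10.8722 15.6597 22.8702] v=[-0.0164 -0.6540 -0.6593 -0.6703]
Step 4: x=[4.9938 10.7851 15.6422 22.7790] v=[-0.0416 -0.8713 -0.1747 -0.9124]

Answer: 4.9938 10.7851 15.6422 22.7790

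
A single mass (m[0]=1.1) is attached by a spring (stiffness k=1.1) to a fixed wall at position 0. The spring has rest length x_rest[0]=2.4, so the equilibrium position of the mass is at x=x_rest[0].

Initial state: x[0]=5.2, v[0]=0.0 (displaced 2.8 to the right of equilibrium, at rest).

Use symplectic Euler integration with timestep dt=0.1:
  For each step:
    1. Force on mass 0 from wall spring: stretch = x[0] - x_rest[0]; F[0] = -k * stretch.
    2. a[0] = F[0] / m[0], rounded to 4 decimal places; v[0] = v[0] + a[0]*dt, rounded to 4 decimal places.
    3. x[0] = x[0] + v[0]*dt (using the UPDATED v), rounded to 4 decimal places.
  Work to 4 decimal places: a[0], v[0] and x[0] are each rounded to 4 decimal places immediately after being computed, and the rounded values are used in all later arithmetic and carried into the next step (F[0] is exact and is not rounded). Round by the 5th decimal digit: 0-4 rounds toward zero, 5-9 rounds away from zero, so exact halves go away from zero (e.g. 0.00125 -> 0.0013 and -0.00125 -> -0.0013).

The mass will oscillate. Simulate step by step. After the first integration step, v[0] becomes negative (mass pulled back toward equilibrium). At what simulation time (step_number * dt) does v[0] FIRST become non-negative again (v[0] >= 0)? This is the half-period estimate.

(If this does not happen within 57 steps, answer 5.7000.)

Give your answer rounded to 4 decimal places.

Answer: 3.2000

Derivation:
Step 0: x=[5.2000] v=[0.0000]
Step 1: x=[5.1720] v=[-0.2800]
Step 2: x=[5.1163] v=[-0.5572]
Step 3: x=[5.0334] v=[-0.8288]
Step 4: x=[4.9242] v=[-1.0921]
Step 5: x=[4.7898] v=[-1.3445]
Step 6: x=[4.6315] v=[-1.5835]
Step 7: x=[4.4508] v=[-1.8067]
Step 8: x=[4.2496] v=[-2.0118]
Step 9: x=[4.0299] v=[-2.1968]
Step 10: x=[3.7939] v=[-2.3598]
Step 11: x=[3.5440] v=[-2.4992]
Step 12: x=[3.2826] v=[-2.6136]
Step 13: x=[3.0124] v=[-2.7019]
Step 14: x=[2.7361] v=[-2.7631]
Step 15: x=[2.4564] v=[-2.7967]
Step 16: x=[2.1762] v=[-2.8023]
Step 17: x=[1.8982] v=[-2.7799]
Step 18: x=[1.6252] v=[-2.7297]
Step 19: x=[1.3600] v=[-2.6522]
Step 20: x=[1.1052] v=[-2.5482]
Step 21: x=[0.8633] v=[-2.4187]
Step 22: x=[0.6368] v=[-2.2650]
Step 23: x=[0.4279] v=[-2.0887]
Step 24: x=[0.2388] v=[-1.8915]
Step 25: x=[0.0713] v=[-1.6754]
Step 26: x=[-0.0730] v=[-1.4425]
Step 27: x=[-0.1925] v=[-1.1952]
Step 28: x=[-0.2861] v=[-0.9360]
Step 29: x=[-0.3528] v=[-0.6674]
Step 30: x=[-0.3920] v=[-0.3921]
Step 31: x=[-0.4033] v=[-0.1129]
Step 32: x=[-0.3866] v=[0.1674]
First v>=0 after going negative at step 32, time=3.2000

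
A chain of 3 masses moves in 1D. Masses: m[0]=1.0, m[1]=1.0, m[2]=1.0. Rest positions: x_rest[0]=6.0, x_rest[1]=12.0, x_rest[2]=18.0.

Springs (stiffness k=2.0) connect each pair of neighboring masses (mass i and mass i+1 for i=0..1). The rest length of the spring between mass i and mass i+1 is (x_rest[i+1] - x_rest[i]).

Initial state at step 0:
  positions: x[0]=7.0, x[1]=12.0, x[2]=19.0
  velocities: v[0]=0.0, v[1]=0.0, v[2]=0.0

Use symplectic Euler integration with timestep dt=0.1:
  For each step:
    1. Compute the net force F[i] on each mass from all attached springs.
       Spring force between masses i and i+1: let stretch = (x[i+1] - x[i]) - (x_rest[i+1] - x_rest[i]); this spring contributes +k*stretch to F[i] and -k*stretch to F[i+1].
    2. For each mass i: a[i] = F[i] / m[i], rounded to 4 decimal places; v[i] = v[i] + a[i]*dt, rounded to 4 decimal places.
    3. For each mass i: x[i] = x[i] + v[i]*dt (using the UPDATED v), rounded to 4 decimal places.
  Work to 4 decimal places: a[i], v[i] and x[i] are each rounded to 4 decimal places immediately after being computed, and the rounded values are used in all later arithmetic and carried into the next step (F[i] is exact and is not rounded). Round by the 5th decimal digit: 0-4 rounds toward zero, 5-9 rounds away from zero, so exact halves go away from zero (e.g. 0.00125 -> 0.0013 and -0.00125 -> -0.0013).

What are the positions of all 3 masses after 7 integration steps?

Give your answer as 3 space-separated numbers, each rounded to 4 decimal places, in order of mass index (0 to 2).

Step 0: x=[7.0000 12.0000 19.0000] v=[0.0000 0.0000 0.0000]
Step 1: x=[6.9800 12.0400 18.9800] v=[-0.2000 0.4000 -0.2000]
Step 2: x=[6.9412 12.1176 18.9412] v=[-0.3880 0.7760 -0.3880]
Step 3: x=[6.8859 12.2281 18.8859] v=[-0.5527 1.1054 -0.5527]
Step 4: x=[6.8175 12.3650 18.8175] v=[-0.6843 1.3685 -0.6843]
Step 5: x=[6.7400 12.5200 18.7400] v=[-0.7748 1.5495 -0.7748]
Step 6: x=[6.6581 12.6838 18.6581] v=[-0.8188 1.6375 -0.8188]
Step 7: x=[6.5767 12.8465 18.5767] v=[-0.8137 1.6272 -0.8137]

Answer: 6.5767 12.8465 18.5767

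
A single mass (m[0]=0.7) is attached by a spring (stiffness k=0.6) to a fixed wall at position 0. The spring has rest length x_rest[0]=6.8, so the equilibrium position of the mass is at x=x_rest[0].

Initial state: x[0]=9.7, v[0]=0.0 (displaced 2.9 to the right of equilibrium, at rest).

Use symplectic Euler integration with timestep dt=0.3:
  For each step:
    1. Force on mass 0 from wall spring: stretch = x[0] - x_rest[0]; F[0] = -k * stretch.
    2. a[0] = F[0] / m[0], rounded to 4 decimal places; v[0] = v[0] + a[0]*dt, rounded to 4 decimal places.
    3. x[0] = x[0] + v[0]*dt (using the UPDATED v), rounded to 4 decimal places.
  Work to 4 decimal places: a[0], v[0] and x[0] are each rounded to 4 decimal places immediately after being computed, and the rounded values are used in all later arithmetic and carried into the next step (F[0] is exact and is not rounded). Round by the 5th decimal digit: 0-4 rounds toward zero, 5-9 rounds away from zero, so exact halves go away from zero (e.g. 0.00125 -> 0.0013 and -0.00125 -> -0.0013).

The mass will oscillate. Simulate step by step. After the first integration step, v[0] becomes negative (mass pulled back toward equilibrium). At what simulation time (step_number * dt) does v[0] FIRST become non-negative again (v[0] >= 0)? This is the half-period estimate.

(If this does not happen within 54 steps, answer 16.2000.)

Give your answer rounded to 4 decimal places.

Step 0: x=[9.7000] v=[0.0000]
Step 1: x=[9.4763] v=[-0.7457]
Step 2: x=[9.0461] v=[-1.4339]
Step 3: x=[8.4427] v=[-2.0115]
Step 4: x=[7.7125] v=[-2.4339]
Step 5: x=[6.9120] v=[-2.6685]
Step 6: x=[6.1028] v=[-2.6973]
Step 7: x=[5.3474] v=[-2.5180]
Step 8: x=[4.7041] v=[-2.1445]
Step 9: x=[4.2224] v=[-1.6056]
Step 10: x=[3.9396] v=[-0.9428]
Step 11: x=[3.8774] v=[-0.2073]
Step 12: x=[4.0407] v=[0.5442]
First v>=0 after going negative at step 12, time=3.6000

Answer: 3.6000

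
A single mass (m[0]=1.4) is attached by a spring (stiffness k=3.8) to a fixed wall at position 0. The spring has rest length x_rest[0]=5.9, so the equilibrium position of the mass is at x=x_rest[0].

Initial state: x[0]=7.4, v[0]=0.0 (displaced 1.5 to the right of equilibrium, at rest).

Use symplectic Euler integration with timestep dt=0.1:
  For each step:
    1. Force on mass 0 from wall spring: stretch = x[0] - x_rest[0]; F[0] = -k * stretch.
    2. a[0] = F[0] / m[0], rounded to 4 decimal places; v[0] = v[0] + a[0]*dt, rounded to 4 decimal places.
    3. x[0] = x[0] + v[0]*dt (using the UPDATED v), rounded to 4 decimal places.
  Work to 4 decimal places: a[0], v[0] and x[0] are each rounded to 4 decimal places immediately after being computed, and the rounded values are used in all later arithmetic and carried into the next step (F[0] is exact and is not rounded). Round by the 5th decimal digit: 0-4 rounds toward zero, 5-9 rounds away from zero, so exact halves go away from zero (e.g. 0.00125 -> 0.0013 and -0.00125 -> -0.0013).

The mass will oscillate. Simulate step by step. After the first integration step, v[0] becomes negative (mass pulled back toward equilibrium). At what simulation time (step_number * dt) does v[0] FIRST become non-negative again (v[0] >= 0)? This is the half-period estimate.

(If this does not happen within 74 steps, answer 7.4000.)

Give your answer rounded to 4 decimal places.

Step 0: x=[7.4000] v=[0.0000]
Step 1: x=[7.3593] v=[-0.4071]
Step 2: x=[7.2790] v=[-0.8032]
Step 3: x=[7.1613] v=[-1.1775]
Step 4: x=[7.0093] v=[-1.5199]
Step 5: x=[6.8272] v=[-1.8210]
Step 6: x=[6.6199] v=[-2.0727]
Step 7: x=[6.3931] v=[-2.2681]
Step 8: x=[6.1529] v=[-2.4019]
Step 9: x=[5.9059] v=[-2.4705]
Step 10: x=[5.6587] v=[-2.4721]
Step 11: x=[5.4180] v=[-2.4066]
Step 12: x=[5.1904] v=[-2.2758]
Step 13: x=[4.9821] v=[-2.0832]
Step 14: x=[4.7987] v=[-1.8341]
Step 15: x=[4.6452] v=[-1.5352]
Step 16: x=[4.5257] v=[-1.1946]
Step 17: x=[4.4435] v=[-0.8216]
Step 18: x=[4.4009] v=[-0.4263]
Step 19: x=[4.3990] v=[-0.0194]
Step 20: x=[4.4378] v=[0.3880]
First v>=0 after going negative at step 20, time=2.0000

Answer: 2.0000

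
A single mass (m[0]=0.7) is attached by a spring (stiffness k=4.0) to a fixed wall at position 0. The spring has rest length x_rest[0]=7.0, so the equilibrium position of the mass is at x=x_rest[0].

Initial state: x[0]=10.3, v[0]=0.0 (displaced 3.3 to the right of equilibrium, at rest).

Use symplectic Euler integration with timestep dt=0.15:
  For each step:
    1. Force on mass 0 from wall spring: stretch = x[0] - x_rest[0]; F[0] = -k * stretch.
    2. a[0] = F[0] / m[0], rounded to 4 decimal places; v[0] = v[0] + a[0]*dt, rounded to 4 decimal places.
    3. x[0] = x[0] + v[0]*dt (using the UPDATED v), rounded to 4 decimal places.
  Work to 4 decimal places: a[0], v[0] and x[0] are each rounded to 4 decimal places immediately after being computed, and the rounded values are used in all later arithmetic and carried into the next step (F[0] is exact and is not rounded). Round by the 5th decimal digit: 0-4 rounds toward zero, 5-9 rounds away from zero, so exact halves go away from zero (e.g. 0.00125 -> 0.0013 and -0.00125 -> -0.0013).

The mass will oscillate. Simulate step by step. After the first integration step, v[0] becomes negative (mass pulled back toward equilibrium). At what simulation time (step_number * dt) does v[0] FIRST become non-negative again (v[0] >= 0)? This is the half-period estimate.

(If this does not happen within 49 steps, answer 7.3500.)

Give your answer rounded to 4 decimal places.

Step 0: x=[10.3000] v=[0.0000]
Step 1: x=[9.8757] v=[-2.8286]
Step 2: x=[9.0817] v=[-5.2935]
Step 3: x=[8.0200] v=[-7.0778]
Step 4: x=[6.8272] v=[-7.9521]
Step 5: x=[5.6566] v=[-7.8040]
Step 6: x=[4.6587] v=[-6.6525]
Step 7: x=[3.9618] v=[-4.6457]
Step 8: x=[3.6556] v=[-2.0415]
Step 9: x=[3.7794] v=[0.8251]
First v>=0 after going negative at step 9, time=1.3500

Answer: 1.3500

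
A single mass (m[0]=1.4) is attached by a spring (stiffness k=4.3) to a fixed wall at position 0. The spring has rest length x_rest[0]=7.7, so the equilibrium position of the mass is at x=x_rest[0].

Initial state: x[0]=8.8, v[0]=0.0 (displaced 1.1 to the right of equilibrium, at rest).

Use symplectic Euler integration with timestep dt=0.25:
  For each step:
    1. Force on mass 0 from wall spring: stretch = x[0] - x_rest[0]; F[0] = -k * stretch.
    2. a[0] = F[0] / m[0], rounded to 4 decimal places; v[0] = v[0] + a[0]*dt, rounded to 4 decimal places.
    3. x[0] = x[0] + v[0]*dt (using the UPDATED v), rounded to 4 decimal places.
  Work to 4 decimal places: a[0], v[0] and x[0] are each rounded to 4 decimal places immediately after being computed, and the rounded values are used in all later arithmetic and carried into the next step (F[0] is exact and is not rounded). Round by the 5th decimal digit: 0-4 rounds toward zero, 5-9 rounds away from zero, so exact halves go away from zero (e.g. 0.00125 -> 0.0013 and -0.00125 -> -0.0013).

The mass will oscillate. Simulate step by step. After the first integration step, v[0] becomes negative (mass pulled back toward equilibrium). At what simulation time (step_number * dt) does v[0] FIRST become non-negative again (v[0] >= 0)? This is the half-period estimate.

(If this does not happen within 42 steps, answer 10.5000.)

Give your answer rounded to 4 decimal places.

Step 0: x=[8.8000] v=[0.0000]
Step 1: x=[8.5888] v=[-0.8447]
Step 2: x=[8.2070] v=[-1.5272]
Step 3: x=[7.7279] v=[-1.9165]
Step 4: x=[7.2434] v=[-1.9379]
Step 5: x=[6.8466] v=[-1.5873]
Step 6: x=[6.6136] v=[-0.9320]
Step 7: x=[6.5892] v=[-0.0978]
Step 8: x=[6.7780] v=[0.7551]
First v>=0 after going negative at step 8, time=2.0000

Answer: 2.0000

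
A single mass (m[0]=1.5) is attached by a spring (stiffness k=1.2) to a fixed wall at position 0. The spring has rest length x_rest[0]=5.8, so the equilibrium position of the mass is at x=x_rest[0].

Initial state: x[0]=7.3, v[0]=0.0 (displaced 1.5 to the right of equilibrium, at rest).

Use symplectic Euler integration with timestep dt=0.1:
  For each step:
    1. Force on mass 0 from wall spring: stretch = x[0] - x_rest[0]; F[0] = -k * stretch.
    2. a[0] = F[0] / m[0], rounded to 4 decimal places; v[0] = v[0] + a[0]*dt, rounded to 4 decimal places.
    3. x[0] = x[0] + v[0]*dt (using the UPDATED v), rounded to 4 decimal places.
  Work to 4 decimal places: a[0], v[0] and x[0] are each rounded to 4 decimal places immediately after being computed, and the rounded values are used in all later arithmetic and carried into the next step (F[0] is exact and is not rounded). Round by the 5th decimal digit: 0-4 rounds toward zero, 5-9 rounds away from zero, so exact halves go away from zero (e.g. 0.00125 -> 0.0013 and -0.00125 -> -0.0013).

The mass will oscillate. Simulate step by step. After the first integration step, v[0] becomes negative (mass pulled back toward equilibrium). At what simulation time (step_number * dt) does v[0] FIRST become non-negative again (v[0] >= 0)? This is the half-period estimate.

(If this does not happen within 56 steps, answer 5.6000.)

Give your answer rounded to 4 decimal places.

Answer: 3.6000

Derivation:
Step 0: x=[7.3000] v=[0.0000]
Step 1: x=[7.2880] v=[-0.1200]
Step 2: x=[7.2641] v=[-0.2390]
Step 3: x=[7.2285] v=[-0.3561]
Step 4: x=[7.1815] v=[-0.4704]
Step 5: x=[7.1234] v=[-0.5809]
Step 6: x=[7.0547] v=[-0.6868]
Step 7: x=[6.9760] v=[-0.7872]
Step 8: x=[6.8879] v=[-0.8813]
Step 9: x=[6.7911] v=[-0.9683]
Step 10: x=[6.6863] v=[-1.0476]
Step 11: x=[6.5745] v=[-1.1185]
Step 12: x=[6.4565] v=[-1.1805]
Step 13: x=[6.3332] v=[-1.2330]
Step 14: x=[6.2056] v=[-1.2757]
Step 15: x=[6.0748] v=[-1.3082]
Step 16: x=[5.9418] v=[-1.3302]
Step 17: x=[5.8077] v=[-1.3415]
Step 18: x=[5.6735] v=[-1.3421]
Step 19: x=[5.5403] v=[-1.3320]
Step 20: x=[5.4092] v=[-1.3112]
Step 21: x=[5.2812] v=[-1.2799]
Step 22: x=[5.1574] v=[-1.2384]
Step 23: x=[5.0387] v=[-1.1870]
Step 24: x=[4.9261] v=[-1.1261]
Step 25: x=[4.8205] v=[-1.0562]
Step 26: x=[4.7227] v=[-0.9778]
Step 27: x=[4.6335] v=[-0.8916]
Step 28: x=[4.5537] v=[-0.7983]
Step 29: x=[4.4838] v=[-0.6986]
Step 30: x=[4.4245] v=[-0.5933]
Step 31: x=[4.3762] v=[-0.4833]
Step 32: x=[4.3393] v=[-0.3694]
Step 33: x=[4.3141] v=[-0.2525]
Step 34: x=[4.3007] v=[-0.1336]
Step 35: x=[4.2993] v=[-0.0137]
Step 36: x=[4.3099] v=[0.1064]
First v>=0 after going negative at step 36, time=3.6000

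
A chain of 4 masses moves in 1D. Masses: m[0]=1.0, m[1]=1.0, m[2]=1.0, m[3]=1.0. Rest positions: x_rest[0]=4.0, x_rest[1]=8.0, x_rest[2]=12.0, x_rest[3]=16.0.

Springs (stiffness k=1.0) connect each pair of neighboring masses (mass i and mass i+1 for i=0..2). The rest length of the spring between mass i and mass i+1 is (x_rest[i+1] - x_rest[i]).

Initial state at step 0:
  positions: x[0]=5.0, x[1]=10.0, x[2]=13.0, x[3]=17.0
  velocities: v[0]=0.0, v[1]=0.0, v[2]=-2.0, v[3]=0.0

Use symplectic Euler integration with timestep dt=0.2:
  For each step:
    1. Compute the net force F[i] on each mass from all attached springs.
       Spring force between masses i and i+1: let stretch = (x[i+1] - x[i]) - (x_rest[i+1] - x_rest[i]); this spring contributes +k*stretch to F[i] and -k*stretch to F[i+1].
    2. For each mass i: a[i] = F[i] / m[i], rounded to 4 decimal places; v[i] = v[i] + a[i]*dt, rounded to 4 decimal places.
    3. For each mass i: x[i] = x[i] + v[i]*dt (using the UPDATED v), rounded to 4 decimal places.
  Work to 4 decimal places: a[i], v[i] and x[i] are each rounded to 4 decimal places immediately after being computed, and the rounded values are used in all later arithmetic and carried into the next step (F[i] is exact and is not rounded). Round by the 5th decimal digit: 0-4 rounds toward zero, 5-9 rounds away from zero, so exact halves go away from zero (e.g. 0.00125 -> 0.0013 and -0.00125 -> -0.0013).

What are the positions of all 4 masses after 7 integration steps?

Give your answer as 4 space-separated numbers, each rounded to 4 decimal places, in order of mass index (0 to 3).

Step 0: x=[5.0000 10.0000 13.0000 17.0000] v=[0.0000 0.0000 -2.0000 0.0000]
Step 1: x=[5.0400 9.9200 12.6400 17.0000] v=[0.2000 -0.4000 -1.8000 0.0000]
Step 2: x=[5.1152 9.7536 12.3456 16.9856] v=[0.3760 -0.8320 -1.4720 -0.0720]
Step 3: x=[5.2159 9.5053 12.1331 16.9456] v=[0.5037 -1.2413 -1.0624 -0.2000]
Step 4: x=[5.3282 9.1906 12.0080 16.8731] v=[0.5616 -1.5736 -0.6255 -0.3625]
Step 5: x=[5.4350 8.8341 11.9648 16.7660] v=[0.5341 -1.7826 -0.2160 -0.5355]
Step 6: x=[5.5178 8.4668 11.9884 16.6269] v=[0.4139 -1.8363 0.1181 -0.6957]
Step 7: x=[5.5585 8.1224 12.0567 16.4622] v=[0.2037 -1.7218 0.3415 -0.8234]

Answer: 5.5585 8.1224 12.0567 16.4622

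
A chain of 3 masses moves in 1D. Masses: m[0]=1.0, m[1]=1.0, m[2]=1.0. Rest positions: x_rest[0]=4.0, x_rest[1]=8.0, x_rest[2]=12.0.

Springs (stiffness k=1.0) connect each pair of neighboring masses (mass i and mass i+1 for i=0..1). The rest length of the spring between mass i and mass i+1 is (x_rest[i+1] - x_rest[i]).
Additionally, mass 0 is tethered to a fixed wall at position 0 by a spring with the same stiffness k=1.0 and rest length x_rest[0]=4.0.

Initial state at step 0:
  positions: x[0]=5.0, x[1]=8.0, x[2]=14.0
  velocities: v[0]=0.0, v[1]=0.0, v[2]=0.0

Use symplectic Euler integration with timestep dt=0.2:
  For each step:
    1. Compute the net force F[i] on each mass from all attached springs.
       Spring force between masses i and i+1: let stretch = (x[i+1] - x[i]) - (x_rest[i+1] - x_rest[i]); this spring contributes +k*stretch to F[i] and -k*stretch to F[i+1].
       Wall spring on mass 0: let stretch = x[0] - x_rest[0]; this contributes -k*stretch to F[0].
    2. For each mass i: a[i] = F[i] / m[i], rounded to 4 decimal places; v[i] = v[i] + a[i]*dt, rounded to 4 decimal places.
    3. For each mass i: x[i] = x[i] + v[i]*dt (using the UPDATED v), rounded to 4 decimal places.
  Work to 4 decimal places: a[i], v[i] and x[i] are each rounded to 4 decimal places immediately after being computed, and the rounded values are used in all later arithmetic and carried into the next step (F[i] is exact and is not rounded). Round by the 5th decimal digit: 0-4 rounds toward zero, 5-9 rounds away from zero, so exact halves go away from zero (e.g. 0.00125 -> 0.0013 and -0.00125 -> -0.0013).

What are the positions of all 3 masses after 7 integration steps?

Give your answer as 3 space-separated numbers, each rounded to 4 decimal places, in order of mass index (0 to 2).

Answer: 3.8807 9.7326 12.5852

Derivation:
Step 0: x=[5.0000 8.0000 14.0000] v=[0.0000 0.0000 0.0000]
Step 1: x=[4.9200 8.1200 13.9200] v=[-0.4000 0.6000 -0.4000]
Step 2: x=[4.7712 8.3440 13.7680] v=[-0.7440 1.1200 -0.7600]
Step 3: x=[4.5745 8.6420 13.5590] v=[-0.9837 1.4902 -1.0448]
Step 4: x=[4.3575 8.9740 13.3134] v=[-1.0851 1.6601 -1.2282]
Step 5: x=[4.1508 9.2949 13.0542] v=[-1.0333 1.6047 -1.2961]
Step 6: x=[3.9839 9.5604 12.8046] v=[-0.8346 1.3277 -1.2480]
Step 7: x=[3.8807 9.7326 12.5852] v=[-0.5161 0.8612 -1.0968]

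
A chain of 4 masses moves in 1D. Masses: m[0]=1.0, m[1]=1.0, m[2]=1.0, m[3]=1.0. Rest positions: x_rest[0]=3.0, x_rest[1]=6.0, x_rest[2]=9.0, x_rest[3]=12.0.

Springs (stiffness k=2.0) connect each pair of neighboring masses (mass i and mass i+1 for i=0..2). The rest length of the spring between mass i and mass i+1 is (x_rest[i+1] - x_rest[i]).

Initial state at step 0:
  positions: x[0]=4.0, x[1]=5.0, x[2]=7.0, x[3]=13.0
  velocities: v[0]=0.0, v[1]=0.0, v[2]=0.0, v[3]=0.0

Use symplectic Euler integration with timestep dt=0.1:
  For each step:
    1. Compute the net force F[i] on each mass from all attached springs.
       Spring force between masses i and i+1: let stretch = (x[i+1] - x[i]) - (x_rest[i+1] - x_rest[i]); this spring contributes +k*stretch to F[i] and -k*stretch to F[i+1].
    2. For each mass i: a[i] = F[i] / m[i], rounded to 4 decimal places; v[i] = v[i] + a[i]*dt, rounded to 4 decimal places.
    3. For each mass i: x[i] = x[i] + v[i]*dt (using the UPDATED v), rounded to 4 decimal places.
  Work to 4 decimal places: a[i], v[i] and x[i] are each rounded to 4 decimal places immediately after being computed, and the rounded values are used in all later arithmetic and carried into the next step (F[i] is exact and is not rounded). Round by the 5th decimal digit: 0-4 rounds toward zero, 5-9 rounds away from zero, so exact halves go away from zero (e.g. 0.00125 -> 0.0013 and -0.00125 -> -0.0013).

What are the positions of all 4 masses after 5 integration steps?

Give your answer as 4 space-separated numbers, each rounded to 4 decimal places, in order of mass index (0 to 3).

Answer: 3.4414 5.2985 8.0659 12.1943

Derivation:
Step 0: x=[4.0000 5.0000 7.0000 13.0000] v=[0.0000 0.0000 0.0000 0.0000]
Step 1: x=[3.9600 5.0200 7.0800 12.9400] v=[-0.4000 0.2000 0.8000 -0.6000]
Step 2: x=[3.8812 5.0600 7.2360 12.8228] v=[-0.7880 0.4000 1.5600 -1.1720]
Step 3: x=[3.7660 5.1199 7.4602 12.6539] v=[-1.1522 0.5994 2.2422 -1.6894]
Step 4: x=[3.6179 5.1996 7.7415 12.4411] v=[-1.4814 0.7967 2.8129 -2.1281]
Step 5: x=[3.4414 5.2985 8.0659 12.1943] v=[-1.7651 0.9887 3.2444 -2.4680]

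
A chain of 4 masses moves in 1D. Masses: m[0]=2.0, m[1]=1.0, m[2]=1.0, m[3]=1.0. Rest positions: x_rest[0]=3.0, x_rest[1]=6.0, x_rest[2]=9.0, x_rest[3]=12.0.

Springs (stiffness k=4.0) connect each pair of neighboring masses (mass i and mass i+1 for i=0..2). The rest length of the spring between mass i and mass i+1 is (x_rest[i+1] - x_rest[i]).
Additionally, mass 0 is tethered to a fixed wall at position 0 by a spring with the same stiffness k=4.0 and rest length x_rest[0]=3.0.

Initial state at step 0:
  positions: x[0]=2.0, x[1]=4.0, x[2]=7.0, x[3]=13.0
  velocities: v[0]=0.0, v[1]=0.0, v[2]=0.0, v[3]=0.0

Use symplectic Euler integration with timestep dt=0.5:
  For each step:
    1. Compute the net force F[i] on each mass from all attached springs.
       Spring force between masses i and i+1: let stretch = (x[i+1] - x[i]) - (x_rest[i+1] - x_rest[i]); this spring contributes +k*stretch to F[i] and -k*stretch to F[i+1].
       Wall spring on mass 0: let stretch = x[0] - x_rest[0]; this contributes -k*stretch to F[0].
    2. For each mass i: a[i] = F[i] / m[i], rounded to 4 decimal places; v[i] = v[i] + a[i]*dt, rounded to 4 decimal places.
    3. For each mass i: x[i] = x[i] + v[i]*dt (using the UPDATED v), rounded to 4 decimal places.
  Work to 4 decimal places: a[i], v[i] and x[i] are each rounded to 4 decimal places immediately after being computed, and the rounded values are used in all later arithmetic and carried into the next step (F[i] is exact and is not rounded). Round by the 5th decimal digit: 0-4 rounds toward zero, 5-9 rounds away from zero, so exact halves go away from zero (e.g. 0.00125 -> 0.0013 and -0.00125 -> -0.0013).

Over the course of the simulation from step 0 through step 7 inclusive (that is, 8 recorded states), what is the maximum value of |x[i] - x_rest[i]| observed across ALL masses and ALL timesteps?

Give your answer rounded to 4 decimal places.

Step 0: x=[2.0000 4.0000 7.0000 13.0000] v=[0.0000 0.0000 0.0000 0.0000]
Step 1: x=[2.0000 5.0000 10.0000 10.0000] v=[0.0000 2.0000 6.0000 -6.0000]
Step 2: x=[2.5000 8.0000 8.0000 10.0000] v=[1.0000 6.0000 -4.0000 0.0000]
Step 3: x=[4.5000 5.5000 8.0000 11.0000] v=[4.0000 -5.0000 0.0000 2.0000]
Step 4: x=[4.7500 4.5000 8.5000 12.0000] v=[0.5000 -2.0000 1.0000 2.0000]
Step 5: x=[2.5000 7.7500 8.5000 12.5000] v=[-4.5000 6.5000 0.0000 1.0000]
Step 6: x=[1.6250 6.5000 11.7500 12.0000] v=[-1.7500 -2.5000 6.5000 -1.0000]
Step 7: x=[2.3750 5.6250 10.0000 14.2500] v=[1.5000 -1.7500 -3.5000 4.5000]
Max displacement = 2.7500

Answer: 2.7500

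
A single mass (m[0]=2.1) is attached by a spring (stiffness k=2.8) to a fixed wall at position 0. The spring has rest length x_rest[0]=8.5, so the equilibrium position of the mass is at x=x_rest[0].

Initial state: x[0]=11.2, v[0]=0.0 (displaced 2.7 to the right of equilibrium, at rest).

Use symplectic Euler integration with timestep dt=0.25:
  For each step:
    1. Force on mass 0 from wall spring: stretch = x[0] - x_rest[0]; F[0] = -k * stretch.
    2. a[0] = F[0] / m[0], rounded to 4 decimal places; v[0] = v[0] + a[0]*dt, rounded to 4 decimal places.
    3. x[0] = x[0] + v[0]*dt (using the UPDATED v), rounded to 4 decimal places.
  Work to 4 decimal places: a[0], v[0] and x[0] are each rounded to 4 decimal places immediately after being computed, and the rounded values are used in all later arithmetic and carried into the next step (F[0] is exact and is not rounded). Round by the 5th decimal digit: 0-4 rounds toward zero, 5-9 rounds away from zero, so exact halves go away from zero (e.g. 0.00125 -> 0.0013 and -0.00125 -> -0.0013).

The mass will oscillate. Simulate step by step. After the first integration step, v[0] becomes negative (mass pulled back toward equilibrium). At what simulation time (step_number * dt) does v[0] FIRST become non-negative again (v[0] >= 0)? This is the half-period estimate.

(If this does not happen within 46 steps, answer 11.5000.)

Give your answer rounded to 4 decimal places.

Step 0: x=[11.2000] v=[0.0000]
Step 1: x=[10.9750] v=[-0.9000]
Step 2: x=[10.5438] v=[-1.7250]
Step 3: x=[9.9422] v=[-2.4063]
Step 4: x=[9.2205] v=[-2.8870]
Step 5: x=[8.4387] v=[-3.1272]
Step 6: x=[7.6620] v=[-3.1068]
Step 7: x=[6.9551] v=[-2.8275]
Step 8: x=[6.3770] v=[-2.3125]
Step 9: x=[5.9758] v=[-1.6048]
Step 10: x=[5.7850] v=[-0.7634]
Step 11: x=[5.8204] v=[0.1416]
First v>=0 after going negative at step 11, time=2.7500

Answer: 2.7500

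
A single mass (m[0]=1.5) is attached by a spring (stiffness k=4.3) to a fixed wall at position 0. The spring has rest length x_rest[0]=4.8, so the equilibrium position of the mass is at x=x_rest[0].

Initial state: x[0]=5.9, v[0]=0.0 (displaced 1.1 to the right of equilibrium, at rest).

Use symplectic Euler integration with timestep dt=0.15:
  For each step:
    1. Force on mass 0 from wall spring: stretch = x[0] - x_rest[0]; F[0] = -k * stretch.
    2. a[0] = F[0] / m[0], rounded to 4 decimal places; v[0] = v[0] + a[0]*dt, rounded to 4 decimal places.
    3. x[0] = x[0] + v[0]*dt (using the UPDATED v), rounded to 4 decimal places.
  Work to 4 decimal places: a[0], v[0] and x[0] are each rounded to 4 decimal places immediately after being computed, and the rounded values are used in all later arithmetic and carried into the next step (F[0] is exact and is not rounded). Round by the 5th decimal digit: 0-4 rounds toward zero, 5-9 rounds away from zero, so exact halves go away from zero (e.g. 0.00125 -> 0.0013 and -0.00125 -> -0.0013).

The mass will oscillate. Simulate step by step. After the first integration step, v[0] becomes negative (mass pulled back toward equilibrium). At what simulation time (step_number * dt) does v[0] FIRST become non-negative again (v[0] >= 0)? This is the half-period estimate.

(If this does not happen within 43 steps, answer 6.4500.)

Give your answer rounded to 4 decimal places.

Step 0: x=[5.9000] v=[0.0000]
Step 1: x=[5.8291] v=[-0.4730]
Step 2: x=[5.6918] v=[-0.9155]
Step 3: x=[5.4970] v=[-1.2990]
Step 4: x=[5.2572] v=[-1.5987]
Step 5: x=[4.9879] v=[-1.7953]
Step 6: x=[4.7065] v=[-1.8761]
Step 7: x=[4.4311] v=[-1.8359]
Step 8: x=[4.1795] v=[-1.6773]
Step 9: x=[3.9679] v=[-1.4105]
Step 10: x=[3.8100] v=[-1.0527]
Step 11: x=[3.7160] v=[-0.6270]
Step 12: x=[3.6919] v=[-0.1609]
Step 13: x=[3.7392] v=[0.3156]
First v>=0 after going negative at step 13, time=1.9500

Answer: 1.9500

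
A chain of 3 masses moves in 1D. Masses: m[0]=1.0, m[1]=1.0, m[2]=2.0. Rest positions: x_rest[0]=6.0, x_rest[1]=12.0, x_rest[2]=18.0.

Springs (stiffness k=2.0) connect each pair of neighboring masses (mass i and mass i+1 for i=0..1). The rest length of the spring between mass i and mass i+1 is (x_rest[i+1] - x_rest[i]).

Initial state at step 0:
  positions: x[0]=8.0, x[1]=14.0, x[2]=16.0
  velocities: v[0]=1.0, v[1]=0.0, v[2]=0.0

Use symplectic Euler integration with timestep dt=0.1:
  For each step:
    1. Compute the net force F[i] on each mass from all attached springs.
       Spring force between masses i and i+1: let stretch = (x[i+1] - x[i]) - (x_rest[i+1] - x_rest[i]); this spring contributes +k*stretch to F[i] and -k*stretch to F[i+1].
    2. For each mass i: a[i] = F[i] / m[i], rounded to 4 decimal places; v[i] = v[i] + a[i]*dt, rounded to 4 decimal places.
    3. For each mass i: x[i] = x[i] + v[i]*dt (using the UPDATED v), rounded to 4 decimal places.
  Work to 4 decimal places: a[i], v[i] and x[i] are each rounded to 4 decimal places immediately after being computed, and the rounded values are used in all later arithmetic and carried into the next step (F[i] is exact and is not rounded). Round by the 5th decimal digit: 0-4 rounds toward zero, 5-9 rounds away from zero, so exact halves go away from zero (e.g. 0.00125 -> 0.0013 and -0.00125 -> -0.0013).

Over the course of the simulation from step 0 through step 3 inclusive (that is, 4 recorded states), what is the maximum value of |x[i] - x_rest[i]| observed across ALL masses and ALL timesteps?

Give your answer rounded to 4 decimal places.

Step 0: x=[8.0000 14.0000 16.0000] v=[1.0000 0.0000 0.0000]
Step 1: x=[8.1000 13.9200 16.0400] v=[1.0000 -0.8000 0.4000]
Step 2: x=[8.1964 13.7660 16.1188] v=[0.9640 -1.5400 0.7880]
Step 3: x=[8.2842 13.5477 16.2341] v=[0.8779 -2.1834 1.1527]
Max displacement = 2.2842

Answer: 2.2842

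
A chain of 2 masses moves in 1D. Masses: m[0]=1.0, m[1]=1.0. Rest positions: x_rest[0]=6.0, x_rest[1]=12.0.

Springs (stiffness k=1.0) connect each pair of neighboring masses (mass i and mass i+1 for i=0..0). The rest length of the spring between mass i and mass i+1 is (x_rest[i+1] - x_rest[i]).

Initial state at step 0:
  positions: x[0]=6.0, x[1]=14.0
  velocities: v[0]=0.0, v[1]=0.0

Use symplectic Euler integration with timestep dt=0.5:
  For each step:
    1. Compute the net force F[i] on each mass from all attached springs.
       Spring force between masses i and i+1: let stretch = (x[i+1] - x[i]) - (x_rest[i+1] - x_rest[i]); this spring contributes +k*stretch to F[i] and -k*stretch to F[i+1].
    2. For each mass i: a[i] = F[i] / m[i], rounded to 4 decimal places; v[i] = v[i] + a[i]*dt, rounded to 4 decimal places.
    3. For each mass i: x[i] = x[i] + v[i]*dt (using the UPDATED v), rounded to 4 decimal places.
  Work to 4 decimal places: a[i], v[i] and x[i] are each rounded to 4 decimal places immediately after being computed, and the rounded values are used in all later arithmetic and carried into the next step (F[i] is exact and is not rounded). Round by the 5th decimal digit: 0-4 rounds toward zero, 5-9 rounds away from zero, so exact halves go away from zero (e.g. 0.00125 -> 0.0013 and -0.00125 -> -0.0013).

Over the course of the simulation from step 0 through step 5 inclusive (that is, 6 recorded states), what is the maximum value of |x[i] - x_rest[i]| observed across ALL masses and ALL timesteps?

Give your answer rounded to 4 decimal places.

Answer: 2.0625

Derivation:
Step 0: x=[6.0000 14.0000] v=[0.0000 0.0000]
Step 1: x=[6.5000 13.5000] v=[1.0000 -1.0000]
Step 2: x=[7.2500 12.7500] v=[1.5000 -1.5000]
Step 3: x=[7.8750 12.1250] v=[1.2500 -1.2500]
Step 4: x=[8.0625 11.9375] v=[0.3750 -0.3750]
Step 5: x=[7.7188 12.2813] v=[-0.6875 0.6875]
Max displacement = 2.0625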